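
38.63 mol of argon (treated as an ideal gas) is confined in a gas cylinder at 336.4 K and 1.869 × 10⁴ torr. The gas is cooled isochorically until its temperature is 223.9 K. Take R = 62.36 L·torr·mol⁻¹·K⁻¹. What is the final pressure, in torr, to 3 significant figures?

From PV = nRT: V₁ = nRT₁/P₁ = 43.36 L.
V constant ⇒ P ∝ T: V₂ = V₁; P₂ = P₁·(T₂/T₁) = 1.244e+04 torr.

P₂ ≈ 1.24e+04 torr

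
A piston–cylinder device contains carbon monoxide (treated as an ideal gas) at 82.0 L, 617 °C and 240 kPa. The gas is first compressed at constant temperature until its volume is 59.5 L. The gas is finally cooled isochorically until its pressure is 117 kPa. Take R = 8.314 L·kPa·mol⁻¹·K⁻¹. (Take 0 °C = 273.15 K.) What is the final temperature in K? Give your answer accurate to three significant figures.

Convert: T₁ = 890.1 K.
Isothermal, so P V is constant: T₂ = T₁; P₂ = P₁·(V₁/V₂) = 330.8 kPa.
Isochoric, so P/T is constant: V₃ = V₂; T₃ = T₂·(P₃/P₂) = 314.9 K.

T₃ ≈ 315 K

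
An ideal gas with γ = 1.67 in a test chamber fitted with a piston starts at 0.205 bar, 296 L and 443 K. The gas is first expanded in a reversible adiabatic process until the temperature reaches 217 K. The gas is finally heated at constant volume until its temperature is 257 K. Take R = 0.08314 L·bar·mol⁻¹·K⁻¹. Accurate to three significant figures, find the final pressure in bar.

P₃ ≈ 0.0410 bar

Adiabatic (γ = 1.67), T V^(γ−1) and P V^γ constant: P₂ = P₁·(T₂/T₁)^(γ/(γ−1)) = 0.03461 bar; V₂ = V₁·(T₁/T₂)^(1/(γ−1)) = 858.8 L.
Isochoric, so P/T is constant: V₃ = V₂; P₃ = P₂·(T₃/T₂) = 0.04099 bar.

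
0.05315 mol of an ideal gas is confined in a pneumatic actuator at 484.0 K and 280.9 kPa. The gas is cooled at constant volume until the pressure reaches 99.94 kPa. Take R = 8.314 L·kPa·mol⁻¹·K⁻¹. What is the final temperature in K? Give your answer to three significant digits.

T₂ ≈ 172 K

From PV = nRT: V₁ = nRT₁/P₁ = 0.7614 L.
Isochoric, so P/T is constant: V₂ = V₁; T₂ = T₁·(P₂/P₁) = 172.2 K.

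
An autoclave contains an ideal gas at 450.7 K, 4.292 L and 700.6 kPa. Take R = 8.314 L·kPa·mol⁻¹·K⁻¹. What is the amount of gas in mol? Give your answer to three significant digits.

PV = nRT ⇒ n = PV/(RT) = (700.6 × 4.292) / (8.314 × 450.7)

n ≈ 0.802 mol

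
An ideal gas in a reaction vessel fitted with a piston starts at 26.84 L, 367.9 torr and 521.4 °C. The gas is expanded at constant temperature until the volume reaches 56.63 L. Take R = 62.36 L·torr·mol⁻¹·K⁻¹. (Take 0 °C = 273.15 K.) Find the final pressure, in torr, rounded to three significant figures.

Convert: T₁ = 794.5 K.
Isothermal, so P V is constant: T₂ = T₁; P₂ = P₁·(V₁/V₂) = 174.4 torr.

P₂ ≈ 174 torr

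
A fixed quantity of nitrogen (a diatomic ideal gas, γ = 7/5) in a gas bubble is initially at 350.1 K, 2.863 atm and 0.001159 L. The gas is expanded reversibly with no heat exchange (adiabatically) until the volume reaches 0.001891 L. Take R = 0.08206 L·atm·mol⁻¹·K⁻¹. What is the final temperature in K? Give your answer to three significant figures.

T₂ ≈ 288 K

Reversible adiabatic, γ = 7/5: T₂ = T₁·(V₁/V₂)^(γ−1) = 287.8 K; P₂ = P₁·(V₁/V₂)^γ = 1.443 atm.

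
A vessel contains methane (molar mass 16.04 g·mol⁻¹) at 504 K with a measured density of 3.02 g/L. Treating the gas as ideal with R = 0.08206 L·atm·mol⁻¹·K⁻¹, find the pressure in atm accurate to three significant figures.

P ≈ 7.79 atm

ρ = PM/(RT) ⇒ P = ρRT/M = (3.02 × 0.08206 × 504.0) / 16.04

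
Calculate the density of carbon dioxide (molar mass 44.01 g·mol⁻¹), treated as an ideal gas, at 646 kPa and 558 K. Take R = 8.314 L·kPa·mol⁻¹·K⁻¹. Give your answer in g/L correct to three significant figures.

ρ ≈ 6.13 g/L

ρ = PM/(RT) = (646 × 44.01) / (8.314 × 558.0)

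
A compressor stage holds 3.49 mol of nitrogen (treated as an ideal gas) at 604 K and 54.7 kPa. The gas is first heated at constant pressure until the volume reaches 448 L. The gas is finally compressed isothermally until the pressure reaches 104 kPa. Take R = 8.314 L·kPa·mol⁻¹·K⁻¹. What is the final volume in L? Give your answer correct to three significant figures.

From PV = nRT: V₁ = nRT₁/P₁ = 320.4 L.
Isobaric, so V/T is constant: P₂ = P₁; T₂ = T₁·(V₂/V₁) = 844.6 K.
Isothermal, so P V is constant: T₃ = T₂; V₃ = V₂·(P₂/P₃) = 235.6 L.

V₃ ≈ 236 L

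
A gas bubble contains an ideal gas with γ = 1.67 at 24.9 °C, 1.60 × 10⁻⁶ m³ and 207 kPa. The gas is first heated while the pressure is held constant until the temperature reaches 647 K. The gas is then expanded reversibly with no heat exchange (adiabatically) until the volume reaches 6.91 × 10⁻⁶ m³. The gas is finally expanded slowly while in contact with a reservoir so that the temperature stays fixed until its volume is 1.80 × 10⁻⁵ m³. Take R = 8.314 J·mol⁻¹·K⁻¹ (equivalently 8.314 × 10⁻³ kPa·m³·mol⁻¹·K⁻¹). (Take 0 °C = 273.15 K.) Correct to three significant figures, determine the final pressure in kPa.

P₄ ≈ 25.2 kPa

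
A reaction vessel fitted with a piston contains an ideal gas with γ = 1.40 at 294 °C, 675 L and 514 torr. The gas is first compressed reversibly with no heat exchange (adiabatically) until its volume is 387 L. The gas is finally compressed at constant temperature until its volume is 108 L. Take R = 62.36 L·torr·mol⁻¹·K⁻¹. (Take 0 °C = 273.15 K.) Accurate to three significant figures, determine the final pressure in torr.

Convert: T₁ = 567.1 K.
Adiabatic (γ = 1.40), T V^(γ−1) and P V^γ constant: T₂ = T₁·(V₁/V₂)^(γ−1) = 708.5 K; P₂ = P₁·(V₁/V₂)^γ = 1120 torr.
T constant ⇒ Boyle's law P V = const: T₃ = T₂; P₃ = P₂·(V₂/V₃) = 4013 torr.

P₃ ≈ 4.01e+03 torr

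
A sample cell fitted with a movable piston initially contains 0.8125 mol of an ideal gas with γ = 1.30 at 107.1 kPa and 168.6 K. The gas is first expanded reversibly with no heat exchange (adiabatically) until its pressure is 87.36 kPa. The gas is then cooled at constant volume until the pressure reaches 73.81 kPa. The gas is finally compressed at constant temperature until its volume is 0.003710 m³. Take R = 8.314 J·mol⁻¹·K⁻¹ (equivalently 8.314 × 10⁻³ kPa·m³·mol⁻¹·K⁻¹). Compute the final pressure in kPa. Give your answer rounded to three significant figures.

P₄ ≈ 247 kPa

From PV = nRT: V₁ = nRT₁/P₁ = 0.01063 m³.
Reversible adiabatic, γ = 1.30: T₂ = T₁·(P₂/P₁)^((γ−1)/γ) = 160.9 K; V₂ = V₁·(P₁/P₂)^(1/γ) = 0.01244 m³.
V constant ⇒ P ∝ T: V₃ = V₂; T₃ = T₂·(P₃/P₂) = 135.9 K.
Isothermal, so P V is constant: T₄ = T₃; P₄ = P₃·(V₃/V₄) = 247.5 kPa.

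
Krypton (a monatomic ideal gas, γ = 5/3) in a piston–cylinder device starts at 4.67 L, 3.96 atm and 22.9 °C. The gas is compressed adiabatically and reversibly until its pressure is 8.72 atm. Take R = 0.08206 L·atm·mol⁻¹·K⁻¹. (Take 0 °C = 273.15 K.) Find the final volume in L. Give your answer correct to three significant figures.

V₂ ≈ 2.91 L

Convert: T₁ = 296.0 K.
Adiabatic (γ = 5/3), T V^(γ−1) and P V^γ constant: T₂ = T₁·(P₂/P₁)^((γ−1)/γ) = 406.0 K; V₂ = V₁·(P₁/P₂)^(1/γ) = 2.908 L.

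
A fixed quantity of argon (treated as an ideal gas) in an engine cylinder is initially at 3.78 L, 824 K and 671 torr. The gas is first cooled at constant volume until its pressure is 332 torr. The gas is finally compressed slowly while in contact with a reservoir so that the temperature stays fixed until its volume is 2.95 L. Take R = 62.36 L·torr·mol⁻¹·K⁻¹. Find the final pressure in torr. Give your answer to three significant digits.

Isochoric, so P/T is constant: V₂ = V₁; T₂ = T₁·(P₂/P₁) = 407.7 K.
Isothermal, so P V is constant: T₃ = T₂; P₃ = P₂·(V₂/V₃) = 425.4 torr.

P₃ ≈ 425 torr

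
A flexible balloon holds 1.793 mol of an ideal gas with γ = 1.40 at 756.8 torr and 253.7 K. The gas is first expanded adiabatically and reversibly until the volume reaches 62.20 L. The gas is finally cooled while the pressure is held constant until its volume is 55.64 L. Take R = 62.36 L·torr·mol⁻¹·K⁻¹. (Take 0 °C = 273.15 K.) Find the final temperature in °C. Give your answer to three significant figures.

T₃ ≈ -87.8 °C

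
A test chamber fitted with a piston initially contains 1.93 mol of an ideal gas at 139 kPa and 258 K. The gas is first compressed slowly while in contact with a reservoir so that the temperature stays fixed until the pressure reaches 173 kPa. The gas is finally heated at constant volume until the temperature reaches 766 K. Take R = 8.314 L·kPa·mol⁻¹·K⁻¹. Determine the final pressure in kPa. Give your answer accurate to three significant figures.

From PV = nRT: V₁ = nRT₁/P₁ = 29.78 L.
Isothermal, so P V is constant: T₂ = T₁; V₂ = V₁·(P₁/P₂) = 23.93 L.
V constant ⇒ P ∝ T: V₃ = V₂; P₃ = P₂·(T₃/T₂) = 513.6 kPa.

P₃ ≈ 514 kPa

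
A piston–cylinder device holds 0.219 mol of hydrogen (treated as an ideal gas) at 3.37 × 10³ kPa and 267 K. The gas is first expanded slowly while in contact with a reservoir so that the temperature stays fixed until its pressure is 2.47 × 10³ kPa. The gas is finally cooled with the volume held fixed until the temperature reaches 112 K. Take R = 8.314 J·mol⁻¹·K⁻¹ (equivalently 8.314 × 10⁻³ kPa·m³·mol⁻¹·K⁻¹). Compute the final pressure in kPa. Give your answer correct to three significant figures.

P₃ ≈ 1.04e+03 kPa

From PV = nRT: V₁ = nRT₁/P₁ = 0.0001443 m³.
Isothermal, so P V is constant: T₂ = T₁; V₂ = V₁·(P₁/P₂) = 0.0001968 m³.
Isochoric, so P/T is constant: V₃ = V₂; P₃ = P₂·(T₃/T₂) = 1036 kPa.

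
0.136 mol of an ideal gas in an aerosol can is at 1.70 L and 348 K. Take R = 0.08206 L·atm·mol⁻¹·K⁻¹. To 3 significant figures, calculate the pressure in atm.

P ≈ 2.28 atm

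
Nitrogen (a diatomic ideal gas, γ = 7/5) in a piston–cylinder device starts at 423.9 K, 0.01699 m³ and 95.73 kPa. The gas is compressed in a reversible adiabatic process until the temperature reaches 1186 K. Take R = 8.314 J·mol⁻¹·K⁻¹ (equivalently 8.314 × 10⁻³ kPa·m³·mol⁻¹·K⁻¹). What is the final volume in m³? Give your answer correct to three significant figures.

V₂ ≈ 0.00130 m³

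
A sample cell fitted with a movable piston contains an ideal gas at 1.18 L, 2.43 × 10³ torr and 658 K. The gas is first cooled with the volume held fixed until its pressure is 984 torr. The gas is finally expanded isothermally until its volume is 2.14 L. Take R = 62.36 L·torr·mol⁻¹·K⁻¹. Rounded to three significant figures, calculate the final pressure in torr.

P₃ ≈ 543 torr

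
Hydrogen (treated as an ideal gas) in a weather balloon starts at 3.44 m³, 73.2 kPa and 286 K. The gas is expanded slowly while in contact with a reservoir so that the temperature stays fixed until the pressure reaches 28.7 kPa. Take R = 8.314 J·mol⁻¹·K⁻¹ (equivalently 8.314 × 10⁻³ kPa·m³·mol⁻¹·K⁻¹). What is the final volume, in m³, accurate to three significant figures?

V₂ ≈ 8.77 m³

Isothermal, so P V is constant: T₂ = T₁; V₂ = V₁·(P₁/P₂) = 8.774 m³.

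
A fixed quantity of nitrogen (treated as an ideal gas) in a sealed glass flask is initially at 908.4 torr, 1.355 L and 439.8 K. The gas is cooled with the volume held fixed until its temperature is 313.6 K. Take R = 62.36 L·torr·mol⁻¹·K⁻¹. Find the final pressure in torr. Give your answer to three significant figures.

P₂ ≈ 648 torr

V constant ⇒ P ∝ T: V₂ = V₁; P₂ = P₁·(T₂/T₁) = 647.7 torr.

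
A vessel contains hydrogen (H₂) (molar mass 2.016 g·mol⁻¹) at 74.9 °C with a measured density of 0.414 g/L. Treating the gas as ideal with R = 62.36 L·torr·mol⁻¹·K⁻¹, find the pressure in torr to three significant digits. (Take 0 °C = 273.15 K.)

ρ = PM/(RT) ⇒ P = ρRT/M = (0.414 × 62.36 × 348.0) / 2.016

P ≈ 4.46e+03 torr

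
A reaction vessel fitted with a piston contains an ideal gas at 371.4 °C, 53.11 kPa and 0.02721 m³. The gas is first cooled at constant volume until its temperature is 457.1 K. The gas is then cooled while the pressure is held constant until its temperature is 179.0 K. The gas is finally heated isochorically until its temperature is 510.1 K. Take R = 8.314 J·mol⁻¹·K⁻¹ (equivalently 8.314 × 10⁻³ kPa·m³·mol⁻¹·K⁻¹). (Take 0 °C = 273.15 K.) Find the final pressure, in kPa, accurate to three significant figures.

Convert: T₁ = 644.5 K.
V constant ⇒ P ∝ T: V₂ = V₁; P₂ = P₁·(T₂/T₁) = 37.66 kPa.
Isobaric, so V/T is constant: P₃ = P₂; V₃ = V₂·(T₃/T₂) = 0.01066 m³.
V constant ⇒ P ∝ T: V₄ = V₃; P₄ = P₃·(T₄/T₃) = 107.3 kPa.

P₄ ≈ 107 kPa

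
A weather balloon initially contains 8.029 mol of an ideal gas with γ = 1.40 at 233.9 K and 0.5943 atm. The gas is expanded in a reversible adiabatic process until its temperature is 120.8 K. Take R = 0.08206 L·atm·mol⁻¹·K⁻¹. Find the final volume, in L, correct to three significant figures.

V₂ ≈ 1.35e+03 L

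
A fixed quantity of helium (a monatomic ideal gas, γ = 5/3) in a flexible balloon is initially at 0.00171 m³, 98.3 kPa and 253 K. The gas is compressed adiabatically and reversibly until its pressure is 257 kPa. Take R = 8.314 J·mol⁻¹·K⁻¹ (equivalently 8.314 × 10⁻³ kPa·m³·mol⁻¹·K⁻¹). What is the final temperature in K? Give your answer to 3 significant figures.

T₂ ≈ 372 K

Adiabatic (γ = 5/3), T V^(γ−1) and P V^γ constant: T₂ = T₁·(P₂/P₁)^((γ−1)/γ) = 371.6 K; V₂ = V₁·(P₁/P₂)^(1/γ) = 0.0009607 m³.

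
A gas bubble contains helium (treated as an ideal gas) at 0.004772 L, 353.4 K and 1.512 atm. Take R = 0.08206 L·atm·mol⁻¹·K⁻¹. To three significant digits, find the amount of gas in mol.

PV = nRT ⇒ n = PV/(RT) = (1.512 × 0.004772) / (0.08206 × 353.4)

n ≈ 0.000249 mol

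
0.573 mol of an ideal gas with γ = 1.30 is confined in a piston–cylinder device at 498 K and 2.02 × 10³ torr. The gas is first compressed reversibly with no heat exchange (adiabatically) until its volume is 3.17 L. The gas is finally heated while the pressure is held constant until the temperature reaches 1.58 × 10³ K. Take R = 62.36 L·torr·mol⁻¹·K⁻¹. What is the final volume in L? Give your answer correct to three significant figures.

V₃ ≈ 7.40 L

From PV = nRT: V₁ = nRT₁/P₁ = 8.809 L.
Adiabatic (γ = 1.30), T V^(γ−1) and P V^γ constant: T₂ = T₁·(V₁/V₂)^(γ−1) = 676.7 K; P₂ = P₁·(V₁/V₂)^γ = 7628 torr.
P constant ⇒ V ∝ T: P₃ = P₂; V₃ = V₂·(T₃/T₂) = 7.402 L.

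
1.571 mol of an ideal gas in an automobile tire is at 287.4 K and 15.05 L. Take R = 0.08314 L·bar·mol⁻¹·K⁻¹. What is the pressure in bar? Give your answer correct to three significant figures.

PV = nRT ⇒ P = nRT/V = (1.571 × 0.08314 × 287.4) / 15.05

P ≈ 2.49 bar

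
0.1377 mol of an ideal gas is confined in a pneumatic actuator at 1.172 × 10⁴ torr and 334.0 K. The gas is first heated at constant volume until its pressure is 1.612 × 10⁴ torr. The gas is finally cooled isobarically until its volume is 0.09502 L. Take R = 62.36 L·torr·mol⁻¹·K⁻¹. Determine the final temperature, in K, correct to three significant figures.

T₃ ≈ 178 K

From PV = nRT: V₁ = nRT₁/P₁ = 0.2447 L.
V constant ⇒ P ∝ T: V₂ = V₁; T₂ = T₁·(P₂/P₁) = 459.4 K.
Isobaric, so V/T is constant: P₃ = P₂; T₃ = T₂·(V₃/V₂) = 178.4 K.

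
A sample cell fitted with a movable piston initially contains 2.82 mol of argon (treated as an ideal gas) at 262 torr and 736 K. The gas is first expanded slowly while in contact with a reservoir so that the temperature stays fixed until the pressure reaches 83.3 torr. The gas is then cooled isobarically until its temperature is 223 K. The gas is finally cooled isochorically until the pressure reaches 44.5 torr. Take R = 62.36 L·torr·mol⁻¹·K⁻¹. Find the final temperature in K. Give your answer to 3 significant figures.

From PV = nRT: V₁ = nRT₁/P₁ = 494.0 L.
Isothermal, so P V is constant: T₂ = T₁; V₂ = V₁·(P₁/P₂) = 1554 L.
Isobaric, so V/T is constant: P₃ = P₂; V₃ = V₂·(T₃/T₂) = 470.8 L.
Isochoric, so P/T is constant: V₄ = V₃; T₄ = T₃·(P₄/P₃) = 119.1 K.

T₄ ≈ 119 K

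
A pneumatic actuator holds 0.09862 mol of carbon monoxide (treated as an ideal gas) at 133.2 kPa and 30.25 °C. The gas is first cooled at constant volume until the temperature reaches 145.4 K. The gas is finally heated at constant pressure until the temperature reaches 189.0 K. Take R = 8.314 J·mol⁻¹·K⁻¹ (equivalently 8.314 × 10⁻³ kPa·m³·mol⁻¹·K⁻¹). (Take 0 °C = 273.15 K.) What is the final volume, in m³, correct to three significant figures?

V₃ ≈ 0.00243 m³

Convert: T₁ = 303.4 K.
From PV = nRT: V₁ = nRT₁/P₁ = 0.001868 m³.
Isochoric, so P/T is constant: V₂ = V₁; P₂ = P₁·(T₂/T₁) = 63.83 kPa.
P constant ⇒ V ∝ T: P₃ = P₂; V₃ = V₂·(T₃/T₂) = 0.002428 m³.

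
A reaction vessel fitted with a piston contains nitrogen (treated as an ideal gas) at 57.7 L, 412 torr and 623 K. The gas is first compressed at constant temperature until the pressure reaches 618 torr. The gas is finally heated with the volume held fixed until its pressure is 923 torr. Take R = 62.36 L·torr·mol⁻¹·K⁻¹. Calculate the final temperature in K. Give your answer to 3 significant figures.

T₃ ≈ 930 K

T constant ⇒ Boyle's law P V = const: T₂ = T₁; V₂ = V₁·(P₁/P₂) = 38.47 L.
V constant ⇒ P ∝ T: V₃ = V₂; T₃ = T₂·(P₃/P₂) = 930.5 K.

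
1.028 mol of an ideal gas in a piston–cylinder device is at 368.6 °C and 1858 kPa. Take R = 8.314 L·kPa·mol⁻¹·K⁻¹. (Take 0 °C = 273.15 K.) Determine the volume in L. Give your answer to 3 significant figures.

V ≈ 2.95 L

Convert: T = 641.75 K.
PV = nRT ⇒ V = nRT/P = (1.028 × 8.314 × 641.75) / 1858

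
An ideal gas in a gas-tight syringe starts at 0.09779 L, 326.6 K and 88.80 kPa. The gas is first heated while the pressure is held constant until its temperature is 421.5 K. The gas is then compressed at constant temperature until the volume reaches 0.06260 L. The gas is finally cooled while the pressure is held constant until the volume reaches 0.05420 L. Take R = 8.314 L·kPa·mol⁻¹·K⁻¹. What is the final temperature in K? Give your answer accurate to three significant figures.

Isobaric, so V/T is constant: P₂ = P₁; V₂ = V₁·(T₂/T₁) = 0.1262 L.
Isothermal, so P V is constant: T₃ = T₂; P₃ = P₂·(V₂/V₃) = 179.0 kPa.
Isobaric, so V/T is constant: P₄ = P₃; T₄ = T₃·(V₄/V₃) = 364.9 K.

T₄ ≈ 365 K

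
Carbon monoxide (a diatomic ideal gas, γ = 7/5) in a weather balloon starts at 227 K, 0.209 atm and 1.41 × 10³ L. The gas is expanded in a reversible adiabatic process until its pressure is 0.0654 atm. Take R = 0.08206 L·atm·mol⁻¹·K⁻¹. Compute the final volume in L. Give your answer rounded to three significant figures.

V₂ ≈ 3.23e+03 L

Reversible adiabatic, γ = 7/5: T₂ = T₁·(P₂/P₁)^((γ−1)/γ) = 162.9 K; V₂ = V₁·(P₁/P₂)^(1/γ) = 3233 L.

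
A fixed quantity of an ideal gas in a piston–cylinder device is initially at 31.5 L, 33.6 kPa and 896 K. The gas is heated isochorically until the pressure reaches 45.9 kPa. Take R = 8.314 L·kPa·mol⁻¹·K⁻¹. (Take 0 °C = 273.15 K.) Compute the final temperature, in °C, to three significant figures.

V constant ⇒ P ∝ T: V₂ = V₁; T₂ = T₁·(P₂/P₁) = 1224 K.

T₂ ≈ 951 °C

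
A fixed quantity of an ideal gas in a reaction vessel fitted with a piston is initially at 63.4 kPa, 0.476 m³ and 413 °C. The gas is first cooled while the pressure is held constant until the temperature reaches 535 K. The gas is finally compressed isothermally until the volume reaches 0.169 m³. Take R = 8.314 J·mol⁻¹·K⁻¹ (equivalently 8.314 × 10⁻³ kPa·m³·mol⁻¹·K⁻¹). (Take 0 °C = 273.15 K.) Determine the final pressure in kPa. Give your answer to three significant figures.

P₃ ≈ 139 kPa

Convert: T₁ = 686.1 K.
P constant ⇒ V ∝ T: P₂ = P₁; V₂ = V₁·(T₂/T₁) = 0.3711 m³.
Isothermal, so P V is constant: T₃ = T₂; P₃ = P₂·(V₂/V₃) = 139.2 kPa.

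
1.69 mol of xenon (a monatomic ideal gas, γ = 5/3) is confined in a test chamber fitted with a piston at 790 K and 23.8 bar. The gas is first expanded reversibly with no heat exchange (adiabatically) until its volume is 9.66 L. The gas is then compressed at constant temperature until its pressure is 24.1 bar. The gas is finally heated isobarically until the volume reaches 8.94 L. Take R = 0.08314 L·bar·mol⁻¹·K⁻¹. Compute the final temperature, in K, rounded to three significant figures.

T₄ ≈ 1.53e+03 K

From PV = nRT: V₁ = nRT₁/P₁ = 4.664 L.
Adiabatic (γ = 5/3), T V^(γ−1) and P V^γ constant: T₂ = T₁·(V₁/V₂)^(γ−1) = 486.2 K; P₂ = P₁·(V₁/V₂)^γ = 7.072 bar.
T constant ⇒ Boyle's law P V = const: T₃ = T₂; V₃ = V₂·(P₂/P₃) = 2.835 L.
Isobaric, so V/T is constant: P₄ = P₃; T₄ = T₃·(V₄/V₃) = 1533 K.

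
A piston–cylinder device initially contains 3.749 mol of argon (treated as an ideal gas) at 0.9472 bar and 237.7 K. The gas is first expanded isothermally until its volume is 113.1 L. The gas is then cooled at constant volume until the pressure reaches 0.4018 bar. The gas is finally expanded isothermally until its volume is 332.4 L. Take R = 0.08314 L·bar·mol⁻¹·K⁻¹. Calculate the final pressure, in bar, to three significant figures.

From PV = nRT: V₁ = nRT₁/P₁ = 78.22 L.
T constant ⇒ Boyle's law P V = const: T₂ = T₁; P₂ = P₁·(V₁/V₂) = 0.6551 bar.
Isochoric, so P/T is constant: V₃ = V₂; T₃ = T₂·(P₃/P₂) = 145.8 K.
T constant ⇒ Boyle's law P V = const: T₄ = T₃; P₄ = P₃·(V₃/V₄) = 0.1367 bar.

P₄ ≈ 0.137 bar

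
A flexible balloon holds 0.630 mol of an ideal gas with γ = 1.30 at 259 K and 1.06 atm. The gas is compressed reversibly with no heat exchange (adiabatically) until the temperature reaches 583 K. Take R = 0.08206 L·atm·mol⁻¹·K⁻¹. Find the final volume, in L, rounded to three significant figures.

V₂ ≈ 0.845 L

From PV = nRT: V₁ = nRT₁/P₁ = 12.63 L.
Reversible adiabatic, γ = 1.30: P₂ = P₁·(T₂/T₁)^(γ/(γ−1)) = 35.66 atm; V₂ = V₁·(T₁/T₂)^(1/(γ−1)) = 0.8451 L.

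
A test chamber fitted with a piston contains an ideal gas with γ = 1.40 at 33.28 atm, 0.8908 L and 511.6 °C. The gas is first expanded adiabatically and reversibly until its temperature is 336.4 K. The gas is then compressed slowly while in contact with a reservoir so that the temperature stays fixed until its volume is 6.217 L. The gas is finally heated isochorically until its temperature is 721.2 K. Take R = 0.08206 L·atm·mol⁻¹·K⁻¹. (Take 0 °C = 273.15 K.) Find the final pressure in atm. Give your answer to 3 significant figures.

Convert: T₁ = 784.8 K.
Reversible adiabatic, γ = 1.40: P₂ = P₁·(T₂/T₁)^(γ/(γ−1)) = 1.716 atm; V₂ = V₁·(T₁/T₂)^(1/(γ−1)) = 7.404 L.
T constant ⇒ Boyle's law P V = const: T₃ = T₂; P₃ = P₂·(V₂/V₃) = 2.044 atm.
V constant ⇒ P ∝ T: V₄ = V₃; P₄ = P₃·(T₄/T₃) = 4.382 atm.

P₄ ≈ 4.38 atm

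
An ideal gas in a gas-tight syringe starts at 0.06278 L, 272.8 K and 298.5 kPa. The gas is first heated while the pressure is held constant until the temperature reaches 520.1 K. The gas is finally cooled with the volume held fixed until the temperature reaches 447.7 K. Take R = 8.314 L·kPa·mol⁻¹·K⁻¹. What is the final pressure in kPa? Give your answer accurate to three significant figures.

P₃ ≈ 257 kPa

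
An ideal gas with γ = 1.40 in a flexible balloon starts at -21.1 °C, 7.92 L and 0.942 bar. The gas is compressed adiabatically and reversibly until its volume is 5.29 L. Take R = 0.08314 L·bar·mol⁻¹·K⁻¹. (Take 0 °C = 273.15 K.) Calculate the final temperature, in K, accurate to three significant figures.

T₂ ≈ 296 K

Convert: T₁ = 252.0 K.
Adiabatic (γ = 1.40), T V^(γ−1) and P V^γ constant: T₂ = T₁·(V₁/V₂)^(γ−1) = 296.2 K; P₂ = P₁·(V₁/V₂)^γ = 1.657 bar.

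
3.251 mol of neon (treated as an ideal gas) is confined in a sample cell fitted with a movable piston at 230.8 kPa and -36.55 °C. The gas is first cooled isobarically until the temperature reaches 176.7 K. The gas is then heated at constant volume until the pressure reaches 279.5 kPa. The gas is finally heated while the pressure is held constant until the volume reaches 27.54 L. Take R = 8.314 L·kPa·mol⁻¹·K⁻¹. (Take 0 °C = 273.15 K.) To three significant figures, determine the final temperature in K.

T₄ ≈ 285 K

Convert: T₁ = 236.6 K.
From PV = nRT: V₁ = nRT₁/P₁ = 27.71 L.
P constant ⇒ V ∝ T: P₂ = P₁; V₂ = V₁·(T₂/T₁) = 20.69 L.
Isochoric, so P/T is constant: V₃ = V₂; T₃ = T₂·(P₃/P₂) = 214.0 K.
P constant ⇒ V ∝ T: P₄ = P₃; T₄ = T₃·(V₄/V₃) = 284.8 K.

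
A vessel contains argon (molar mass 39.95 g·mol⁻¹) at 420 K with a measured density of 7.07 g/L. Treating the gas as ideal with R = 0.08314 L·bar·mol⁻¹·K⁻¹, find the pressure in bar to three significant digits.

ρ = PM/(RT) ⇒ P = ρRT/M = (7.07 × 0.08314 × 420.0) / 39.95

P ≈ 6.18 bar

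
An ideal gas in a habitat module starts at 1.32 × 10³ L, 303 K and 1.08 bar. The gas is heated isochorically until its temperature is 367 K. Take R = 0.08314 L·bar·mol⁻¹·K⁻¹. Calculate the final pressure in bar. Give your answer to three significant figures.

V constant ⇒ P ∝ T: V₂ = V₁; P₂ = P₁·(T₂/T₁) = 1.308 bar.

P₂ ≈ 1.31 bar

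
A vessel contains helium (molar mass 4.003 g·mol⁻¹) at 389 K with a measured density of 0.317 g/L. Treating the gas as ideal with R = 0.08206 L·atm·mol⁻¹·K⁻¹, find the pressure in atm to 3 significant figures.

P ≈ 2.53 atm

ρ = PM/(RT) ⇒ P = ρRT/M = (0.317 × 0.08206 × 389.0) / 4.003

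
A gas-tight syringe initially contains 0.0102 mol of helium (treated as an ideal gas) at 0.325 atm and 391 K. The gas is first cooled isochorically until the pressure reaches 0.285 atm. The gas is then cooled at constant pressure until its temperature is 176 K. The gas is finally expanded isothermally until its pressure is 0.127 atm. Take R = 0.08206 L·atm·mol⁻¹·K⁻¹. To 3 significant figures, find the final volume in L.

V₄ ≈ 1.16 L

From PV = nRT: V₁ = nRT₁/P₁ = 1.007 L.
V constant ⇒ P ∝ T: V₂ = V₁; T₂ = T₁·(P₂/P₁) = 342.9 K.
Isobaric, so V/T is constant: P₃ = P₂; V₃ = V₂·(T₃/T₂) = 0.5169 L.
T constant ⇒ Boyle's law P V = const: T₄ = T₃; V₄ = V₃·(P₃/P₄) = 1.160 L.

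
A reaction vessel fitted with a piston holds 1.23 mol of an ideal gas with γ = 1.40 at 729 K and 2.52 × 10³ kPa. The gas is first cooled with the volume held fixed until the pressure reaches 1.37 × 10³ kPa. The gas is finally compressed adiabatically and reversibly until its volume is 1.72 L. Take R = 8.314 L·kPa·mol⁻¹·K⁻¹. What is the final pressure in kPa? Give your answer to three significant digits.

From PV = nRT: V₁ = nRT₁/P₁ = 2.958 L.
Isochoric, so P/T is constant: V₂ = V₁; T₂ = T₁·(P₂/P₁) = 396.3 K.
Adiabatic (γ = 1.40), T V^(γ−1) and P V^γ constant: T₃ = T₂·(V₂/V₃)^(γ−1) = 492.3 K; P₃ = P₂·(V₂/V₃)^γ = 2927 kPa.

P₃ ≈ 2.93e+03 kPa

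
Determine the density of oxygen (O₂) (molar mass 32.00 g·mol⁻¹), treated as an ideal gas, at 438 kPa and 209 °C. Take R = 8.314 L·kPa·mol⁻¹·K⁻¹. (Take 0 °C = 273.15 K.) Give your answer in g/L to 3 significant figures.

ρ = PM/(RT) = (438 × 32.00) / (8.314 × 482.1)

ρ ≈ 3.50 g/L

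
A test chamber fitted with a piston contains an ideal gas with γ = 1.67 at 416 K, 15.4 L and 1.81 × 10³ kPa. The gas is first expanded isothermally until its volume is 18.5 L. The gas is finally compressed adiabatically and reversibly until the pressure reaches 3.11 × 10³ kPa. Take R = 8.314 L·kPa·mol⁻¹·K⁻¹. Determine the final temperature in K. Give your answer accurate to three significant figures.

T constant ⇒ Boyle's law P V = const: T₂ = T₁; P₂ = P₁·(V₁/V₂) = 1507 kPa.
Adiabatic (γ = 1.67), T V^(γ−1) and P V^γ constant: T₃ = T₂·(P₃/P₂)^((γ−1)/γ) = 556.4 K; V₃ = V₂·(P₂/P₃)^(1/γ) = 11.99 L.

T₃ ≈ 556 K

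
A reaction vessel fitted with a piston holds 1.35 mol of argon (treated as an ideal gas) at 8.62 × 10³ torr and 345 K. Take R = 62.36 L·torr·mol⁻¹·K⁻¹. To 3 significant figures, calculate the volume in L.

PV = nRT ⇒ V = nRT/P = (1.35 × 62.36 × 345) / 8.62e+03

V ≈ 3.37 L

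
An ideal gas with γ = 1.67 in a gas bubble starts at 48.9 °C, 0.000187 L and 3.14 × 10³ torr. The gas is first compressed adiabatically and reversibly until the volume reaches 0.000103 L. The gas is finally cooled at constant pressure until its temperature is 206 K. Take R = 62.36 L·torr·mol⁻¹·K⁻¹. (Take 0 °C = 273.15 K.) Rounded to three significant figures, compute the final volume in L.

V₃ ≈ 4.42e-05 L

Convert: T₁ = 322.0 K.
Adiabatic (γ = 1.67), T V^(γ−1) and P V^γ constant: T₂ = T₁·(V₁/V₂)^(γ−1) = 480.2 K; P₂ = P₁·(V₁/V₂)^γ = 8501 torr.
Isobaric, so V/T is constant: P₃ = P₂; V₃ = V₂·(T₃/T₂) = 4.418e-05 L.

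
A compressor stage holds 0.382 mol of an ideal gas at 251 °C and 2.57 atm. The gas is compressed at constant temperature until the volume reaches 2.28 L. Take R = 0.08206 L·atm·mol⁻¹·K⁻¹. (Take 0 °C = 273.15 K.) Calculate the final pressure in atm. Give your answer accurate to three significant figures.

P₂ ≈ 7.21 atm

Convert: T₁ = 524.1 K.
From PV = nRT: V₁ = nRT₁/P₁ = 6.393 L.
Isothermal, so P V is constant: T₂ = T₁; P₂ = P₁·(V₁/V₂) = 7.206 atm.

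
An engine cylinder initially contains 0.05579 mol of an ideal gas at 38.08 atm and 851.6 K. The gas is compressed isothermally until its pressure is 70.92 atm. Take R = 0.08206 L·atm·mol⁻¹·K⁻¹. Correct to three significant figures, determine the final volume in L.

From PV = nRT: V₁ = nRT₁/P₁ = 0.1024 L.
Isothermal, so P V is constant: T₂ = T₁; V₂ = V₁·(P₁/P₂) = 0.05497 L.

V₂ ≈ 0.0550 L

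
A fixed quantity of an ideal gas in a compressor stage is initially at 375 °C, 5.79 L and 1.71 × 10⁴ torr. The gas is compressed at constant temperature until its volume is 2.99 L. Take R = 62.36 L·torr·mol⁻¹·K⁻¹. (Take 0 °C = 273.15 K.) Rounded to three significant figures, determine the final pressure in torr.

Convert: T₁ = 648.1 K.
T constant ⇒ Boyle's law P V = const: T₂ = T₁; P₂ = P₁·(V₁/V₂) = 3.311e+04 torr.

P₂ ≈ 3.31e+04 torr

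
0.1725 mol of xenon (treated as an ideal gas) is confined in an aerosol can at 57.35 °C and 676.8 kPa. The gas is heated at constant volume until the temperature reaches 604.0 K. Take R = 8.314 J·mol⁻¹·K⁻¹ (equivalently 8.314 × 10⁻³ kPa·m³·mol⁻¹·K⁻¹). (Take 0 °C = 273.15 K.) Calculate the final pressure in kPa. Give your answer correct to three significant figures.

P₂ ≈ 1.24e+03 kPa

Convert: T₁ = 330.5 K.
From PV = nRT: V₁ = nRT₁/P₁ = 0.0007003 m³.
V constant ⇒ P ∝ T: V₂ = V₁; P₂ = P₁·(T₂/T₁) = 1237 kPa.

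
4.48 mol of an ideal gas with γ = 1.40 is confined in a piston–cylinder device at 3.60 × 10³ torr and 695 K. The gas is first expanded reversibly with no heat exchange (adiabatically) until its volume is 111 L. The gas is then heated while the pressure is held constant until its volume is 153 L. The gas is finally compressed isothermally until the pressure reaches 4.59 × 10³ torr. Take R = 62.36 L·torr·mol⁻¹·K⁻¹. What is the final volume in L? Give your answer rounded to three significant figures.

From PV = nRT: V₁ = nRT₁/P₁ = 53.93 L.
Adiabatic (γ = 1.40), T V^(γ−1) and P V^γ constant: T₂ = T₁·(V₁/V₂)^(γ−1) = 520.7 K; P₂ = P₁·(V₁/V₂)^γ = 1311 torr.
Isobaric, so V/T is constant: P₃ = P₂; T₃ = T₂·(V₃/V₂) = 717.7 K.
Isothermal, so P V is constant: T₄ = T₃; V₄ = V₃·(P₃/P₄) = 43.69 L.

V₄ ≈ 43.7 L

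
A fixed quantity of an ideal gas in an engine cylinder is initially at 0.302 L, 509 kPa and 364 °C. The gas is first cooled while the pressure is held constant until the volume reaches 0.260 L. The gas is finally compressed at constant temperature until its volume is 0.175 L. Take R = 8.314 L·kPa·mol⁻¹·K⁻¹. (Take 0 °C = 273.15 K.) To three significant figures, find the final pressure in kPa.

Convert: T₁ = 637.1 K.
P constant ⇒ V ∝ T: P₂ = P₁; T₂ = T₁·(V₂/V₁) = 548.5 K.
T constant ⇒ Boyle's law P V = const: T₃ = T₂; P₃ = P₂·(V₂/V₃) = 756.2 kPa.

P₃ ≈ 756 kPa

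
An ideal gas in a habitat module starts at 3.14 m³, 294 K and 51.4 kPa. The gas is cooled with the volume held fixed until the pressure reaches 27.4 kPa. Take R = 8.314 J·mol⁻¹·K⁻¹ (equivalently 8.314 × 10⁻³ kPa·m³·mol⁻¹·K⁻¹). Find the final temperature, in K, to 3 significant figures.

V constant ⇒ P ∝ T: V₂ = V₁; T₂ = T₁·(P₂/P₁) = 156.7 K.

T₂ ≈ 157 K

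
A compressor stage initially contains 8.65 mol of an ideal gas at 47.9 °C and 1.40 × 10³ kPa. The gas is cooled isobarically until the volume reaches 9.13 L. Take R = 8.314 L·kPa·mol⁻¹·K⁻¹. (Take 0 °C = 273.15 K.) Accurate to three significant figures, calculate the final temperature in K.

T₂ ≈ 178 K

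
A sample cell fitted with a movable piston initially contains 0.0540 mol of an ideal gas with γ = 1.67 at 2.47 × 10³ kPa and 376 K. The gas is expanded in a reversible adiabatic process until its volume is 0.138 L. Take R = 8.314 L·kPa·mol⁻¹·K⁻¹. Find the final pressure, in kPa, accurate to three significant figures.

From PV = nRT: V₁ = nRT₁/P₁ = 0.06834 L.
Adiabatic (γ = 1.67), T V^(γ−1) and P V^γ constant: T₂ = T₁·(V₁/V₂)^(γ−1) = 234.8 K; P₂ = P₁·(V₁/V₂)^γ = 763.9 kPa.

P₂ ≈ 764 kPa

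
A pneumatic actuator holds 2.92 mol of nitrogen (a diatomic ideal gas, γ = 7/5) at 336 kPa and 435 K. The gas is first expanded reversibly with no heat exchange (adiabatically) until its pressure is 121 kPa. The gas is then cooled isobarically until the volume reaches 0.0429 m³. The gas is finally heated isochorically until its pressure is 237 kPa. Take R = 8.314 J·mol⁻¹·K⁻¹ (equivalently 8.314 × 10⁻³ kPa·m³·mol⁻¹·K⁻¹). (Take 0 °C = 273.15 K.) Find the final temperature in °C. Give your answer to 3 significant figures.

From PV = nRT: V₁ = nRT₁/P₁ = 0.03143 m³.
Adiabatic (γ = 7/5), T V^(γ−1) and P V^γ constant: T₂ = T₁·(P₂/P₁)^((γ−1)/γ) = 324.9 K; V₂ = V₁·(P₁/P₂)^(1/γ) = 0.06519 m³.
P constant ⇒ V ∝ T: P₃ = P₂; T₃ = T₂·(V₃/V₂) = 213.8 K.
Isochoric, so P/T is constant: V₄ = V₃; T₄ = T₃·(P₄/P₃) = 418.8 K.

T₄ ≈ 146 °C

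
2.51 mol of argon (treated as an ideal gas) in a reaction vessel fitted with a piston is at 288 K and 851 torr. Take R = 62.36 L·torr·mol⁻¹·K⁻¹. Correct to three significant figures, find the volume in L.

PV = nRT ⇒ V = nRT/P = (2.51 × 62.36 × 288) / 851

V ≈ 53.0 L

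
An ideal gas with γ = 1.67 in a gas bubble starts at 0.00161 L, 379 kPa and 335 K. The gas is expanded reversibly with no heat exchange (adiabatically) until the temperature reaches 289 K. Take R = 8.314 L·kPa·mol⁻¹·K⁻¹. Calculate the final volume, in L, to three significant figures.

V₂ ≈ 0.00201 L

Reversible adiabatic, γ = 1.67: P₂ = P₁·(T₂/T₁)^(γ/(γ−1)) = 262.3 kPa; V₂ = V₁·(T₁/T₂)^(1/(γ−1)) = 0.002007 L.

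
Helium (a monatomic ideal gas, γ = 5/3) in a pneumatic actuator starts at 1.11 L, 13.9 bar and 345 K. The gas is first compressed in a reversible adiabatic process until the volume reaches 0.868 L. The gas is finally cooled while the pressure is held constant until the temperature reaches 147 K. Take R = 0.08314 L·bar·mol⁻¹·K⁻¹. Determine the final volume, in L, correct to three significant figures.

V₃ ≈ 0.314 L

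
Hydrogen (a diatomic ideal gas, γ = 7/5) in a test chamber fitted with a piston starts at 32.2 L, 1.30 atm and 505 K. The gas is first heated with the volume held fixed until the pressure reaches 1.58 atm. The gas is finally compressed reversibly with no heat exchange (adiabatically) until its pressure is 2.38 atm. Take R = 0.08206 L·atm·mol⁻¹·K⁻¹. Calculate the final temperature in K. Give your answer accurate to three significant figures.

T₃ ≈ 690 K

Isochoric, so P/T is constant: V₂ = V₁; T₂ = T₁·(P₂/P₁) = 613.8 K.
Adiabatic (γ = 7/5), T V^(γ−1) and P V^γ constant: T₃ = T₂·(P₃/P₂)^((γ−1)/γ) = 690.0 K; V₃ = V₂·(P₂/P₃)^(1/γ) = 24.03 L.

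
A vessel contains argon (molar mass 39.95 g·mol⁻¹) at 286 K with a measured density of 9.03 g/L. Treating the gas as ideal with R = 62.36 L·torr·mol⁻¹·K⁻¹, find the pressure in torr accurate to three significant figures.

P ≈ 4.03e+03 torr

ρ = PM/(RT) ⇒ P = ρRT/M = (9.03 × 62.36 × 286.0) / 39.95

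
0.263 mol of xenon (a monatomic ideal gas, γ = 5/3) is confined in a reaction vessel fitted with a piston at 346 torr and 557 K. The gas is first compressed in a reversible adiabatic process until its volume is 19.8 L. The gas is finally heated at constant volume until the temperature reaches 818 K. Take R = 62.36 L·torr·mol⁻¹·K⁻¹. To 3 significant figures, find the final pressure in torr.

From PV = nRT: V₁ = nRT₁/P₁ = 26.40 L.
Reversible adiabatic, γ = 5/3: T₂ = T₁·(V₁/V₂)^(γ−1) = 674.8 K; P₂ = P₁·(V₁/V₂)^γ = 558.9 torr.
Isochoric, so P/T is constant: V₃ = V₂; P₃ = P₂·(T₃/T₂) = 677.6 torr.

P₃ ≈ 678 torr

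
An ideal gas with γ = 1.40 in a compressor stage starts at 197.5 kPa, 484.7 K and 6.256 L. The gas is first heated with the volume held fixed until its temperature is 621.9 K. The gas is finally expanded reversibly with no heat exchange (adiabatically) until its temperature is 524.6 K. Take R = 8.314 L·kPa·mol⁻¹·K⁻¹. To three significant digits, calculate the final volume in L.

Isochoric, so P/T is constant: V₂ = V₁; P₂ = P₁·(T₂/T₁) = 253.4 kPa.
Reversible adiabatic, γ = 1.40: P₃ = P₂·(T₃/T₂)^(γ/(γ−1)) = 139.7 kPa; V₃ = V₂·(T₂/T₃)^(1/(γ−1)) = 9.573 L.

V₃ ≈ 9.57 L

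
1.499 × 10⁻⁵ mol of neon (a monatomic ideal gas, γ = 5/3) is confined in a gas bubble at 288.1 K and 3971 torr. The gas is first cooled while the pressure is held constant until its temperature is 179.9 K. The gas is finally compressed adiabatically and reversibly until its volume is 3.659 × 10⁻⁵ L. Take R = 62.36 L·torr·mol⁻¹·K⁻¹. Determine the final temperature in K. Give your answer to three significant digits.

From PV = nRT: V₁ = nRT₁/P₁ = 6.782e-05 L.
P constant ⇒ V ∝ T: P₂ = P₁; V₂ = V₁·(T₂/T₁) = 4.235e-05 L.
Reversible adiabatic, γ = 5/3: T₃ = T₂·(V₂/V₃)^(γ−1) = 198.3 K; P₃ = P₂·(V₂/V₃)^γ = 5066 torr.

T₃ ≈ 198 K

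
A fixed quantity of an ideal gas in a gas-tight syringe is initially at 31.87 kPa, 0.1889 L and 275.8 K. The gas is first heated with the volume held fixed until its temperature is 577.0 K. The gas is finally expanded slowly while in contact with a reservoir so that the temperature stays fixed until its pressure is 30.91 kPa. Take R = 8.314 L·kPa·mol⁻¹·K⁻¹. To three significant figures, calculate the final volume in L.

V₃ ≈ 0.407 L

Isochoric, so P/T is constant: V₂ = V₁; P₂ = P₁·(T₂/T₁) = 66.68 kPa.
T constant ⇒ Boyle's law P V = const: T₃ = T₂; V₃ = V₂·(P₂/P₃) = 0.4075 L.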